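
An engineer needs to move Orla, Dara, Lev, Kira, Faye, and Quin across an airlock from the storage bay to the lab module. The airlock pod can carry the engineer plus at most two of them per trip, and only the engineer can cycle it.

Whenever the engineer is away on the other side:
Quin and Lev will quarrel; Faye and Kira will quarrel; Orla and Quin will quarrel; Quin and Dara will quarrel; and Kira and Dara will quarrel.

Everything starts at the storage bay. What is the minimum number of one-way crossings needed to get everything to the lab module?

7

Counting alone: the engineer can take at most 2 across per trip to the lab module, so moving all 6 needs at least 3 loaded trips out, with a return between consecutive ones — at least 5 crossings.
The safety rule pushes this higher. Following every safe sequence of crossings, the most of the 6 that can be at the lab module as the airlock pod arrives there on crossing 5 is 5 — never all 6.
So no plan with fewer than 7 crossings exists, and this one achieves 7:
1. Engineer goes to the lab module with Kira and Quin.  [the storage bay: Dara, Faye, Lev, Orla | the lab module: Kira, Quin]
2. Engineer goes back to the storage bay alone.  [the storage bay: Dara, Faye, Lev, Orla | the lab module: Kira, Quin]
3. Engineer goes to the lab module with Dara and Orla.  [the storage bay: Faye, Lev | the lab module: Dara, Kira, Orla, Quin]
4. Engineer goes back to the storage bay with Kira and Quin.  [the storage bay: Faye, Kira, Lev, Quin | the lab module: Dara, Orla]
5. Engineer goes to the lab module with Faye and Lev.  [the storage bay: Kira, Quin | the lab module: Dara, Faye, Lev, Orla]
6. Engineer goes back to the storage bay alone.  [the storage bay: Kira, Quin | the lab module: Dara, Faye, Lev, Orla]
7. Engineer goes to the lab module with Kira and Quin.  [the storage bay: — | the lab module: Dara, Faye, Kira, Lev, Orla, Quin]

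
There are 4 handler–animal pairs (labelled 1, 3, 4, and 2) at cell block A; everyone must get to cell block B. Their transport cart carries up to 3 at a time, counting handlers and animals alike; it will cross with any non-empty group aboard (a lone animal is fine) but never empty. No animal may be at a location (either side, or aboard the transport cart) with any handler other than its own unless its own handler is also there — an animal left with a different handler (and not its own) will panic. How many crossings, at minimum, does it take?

9

Counting alone: each trip to cell block B takes at most 3 across and each return brings at least 1 back, so after t trips out (and t−1 returns) at most 3t − (t−1) of the 8 are across; that first reaches 8 at t = 4, so at least 7 crossings are needed.
The safety rule pushes this higher. Following every safe sequence of crossings, the most of the 8 that can be at cell block B as the transport cart arrives there on crossing 7 is 7 — never all 8.
So no plan with fewer than 9 crossings exists, and this one achieves 9:
1. animal 1 and handler 1 cross → cell block B.
2. handler 1 crosses ← cell block A.
3. animal 3, handler 1, and handler 3 cross → cell block B.
4. animal 1 and handler 1 cross ← cell block A.
5. handler 1, handler 2, and handler 4 cross → cell block B.
6. animal 3 crosses ← cell block A.
7. animal 1 and animal 3 cross → cell block B.
8. animal 1 crosses ← cell block A.
9. animal 1, animal 2, and animal 4 cross → cell block B.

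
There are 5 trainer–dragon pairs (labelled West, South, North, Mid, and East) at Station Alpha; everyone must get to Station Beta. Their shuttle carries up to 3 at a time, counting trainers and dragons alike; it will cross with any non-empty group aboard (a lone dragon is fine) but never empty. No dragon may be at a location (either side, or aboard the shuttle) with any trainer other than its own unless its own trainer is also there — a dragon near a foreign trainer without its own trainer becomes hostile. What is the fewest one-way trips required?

Counting alone: each trip to Station Beta takes at most 3 across and each return brings at least 1 back, so after t trips out (and t−1 returns) at most 3t − (t−1) of the 10 are across; that first reaches 10 at t = 5, so at least 9 crossings are needed.
The safety rule pushes this higher. Following every safe sequence of crossings, the most of the 10 that can be at Station Beta as the shuttle arrives there on crossing 9 is 9 — never all 10.
So no plan with fewer than 11 crossings exists, and this one achieves 11:
1. dragon West and trainer West cross → Station Beta.
2. trainer West crosses ← Station Alpha.
3. dragon Mid, dragon North, and dragon South cross → Station Beta.
4. dragon West crosses ← Station Alpha.
5. trainer Mid, trainer North, and trainer South cross → Station Beta.
6. dragon South and trainer South cross ← Station Alpha.
7. trainer East, trainer South, and trainer West cross → Station Beta.
8. dragon North crosses ← Station Alpha.
9. dragon South and dragon West cross → Station Beta.
10. dragon West crosses ← Station Alpha.
11. dragon East, dragon North, and dragon West cross → Station Beta.

11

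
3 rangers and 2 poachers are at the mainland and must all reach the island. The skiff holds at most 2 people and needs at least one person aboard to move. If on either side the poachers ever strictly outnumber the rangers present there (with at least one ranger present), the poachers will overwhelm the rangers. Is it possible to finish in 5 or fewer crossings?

No

Counting alone: each trip to the island takes at most 2 across and each return brings at least 1 back, so after t trips out (and t−1 returns) at most 2t − (t−1) of the 5 are across; that first reaches 5 at t = 4, so at least 7 crossings are needed.
Since 5 < 7, 5 crossings cannot be enough. (The shortest complete plan in fact takes 7:)
1. 2 poachers → the island.  (the mainland: 3R 0P; the island: 0R 2P)
2. 1 poacher ← the mainland.  (the mainland: 3R 1P; the island: 0R 1P)
3. 2 rangers → the island.  (the mainland: 1R 1P; the island: 2R 1P)
4. 1 ranger ← the mainland.  (the mainland: 2R 1P; the island: 1R 1P)
5. 1 ranger and 1 poacher → the island.  (the mainland: 1R 0P; the island: 2R 2P)
6. 1 poacher ← the mainland.  (the mainland: 1R 1P; the island: 2R 1P)
7. 1 ranger and 1 poacher → the island.  (the mainland: 0R 0P; the island: 3R 2P)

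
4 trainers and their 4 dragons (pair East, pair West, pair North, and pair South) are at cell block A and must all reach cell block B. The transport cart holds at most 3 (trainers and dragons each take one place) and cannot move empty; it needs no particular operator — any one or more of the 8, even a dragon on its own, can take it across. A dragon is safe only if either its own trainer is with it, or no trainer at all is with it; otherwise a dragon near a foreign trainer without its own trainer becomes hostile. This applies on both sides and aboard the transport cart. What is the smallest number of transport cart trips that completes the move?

Counting alone: each trip to cell block B takes at most 3 across and each return brings at least 1 back, so after t trips out (and t−1 returns) at most 3t − (t−1) of the 8 are across; that first reaches 8 at t = 4, so at least 7 crossings are needed.
The safety rule pushes this higher. Following every safe sequence of crossings, the most of the 8 that can be at cell block B as the transport cart arrives there on crossing 7 is 7 — never all 8.
So no plan with fewer than 9 crossings exists, and this one achieves 9:
1. dragon East and trainer East cross → cell block B.
2. trainer East crosses ← cell block A.
3. dragon West, trainer East, and trainer West cross → cell block B.
4. dragon East and trainer East cross ← cell block A.
5. trainer East, trainer North, and trainer South cross → cell block B.
6. dragon West crosses ← cell block A.
7. dragon East and dragon West cross → cell block B.
8. dragon East crosses ← cell block A.
9. dragon East, dragon North, and dragon South cross → cell block B.

9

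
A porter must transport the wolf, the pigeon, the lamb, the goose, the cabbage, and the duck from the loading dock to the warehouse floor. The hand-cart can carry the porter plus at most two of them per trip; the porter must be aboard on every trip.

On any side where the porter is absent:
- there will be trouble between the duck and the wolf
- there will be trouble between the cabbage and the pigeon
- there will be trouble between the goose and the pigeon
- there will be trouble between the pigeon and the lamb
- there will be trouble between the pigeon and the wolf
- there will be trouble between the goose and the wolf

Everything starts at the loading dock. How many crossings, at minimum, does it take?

Counting alone: the porter can take at most 2 across per trip to the warehouse floor, so moving all 6 needs at least 3 loaded trips out, with a return between consecutive ones — at least 5 crossings.
The safety rule pushes this higher. Following every safe sequence of crossings, the most of the 6 that can be at the warehouse floor as the hand-cart arrives there on crossings 5, 7 is 4, 5 respectively — never all 6.
So no plan with fewer than 9 crossings exists, and this one achieves 9:
1. Porter goes to the warehouse floor with the pigeon and the wolf.  [the loading dock: the cabbage, the duck, the goose, the lamb | the warehouse floor: the pigeon, the wolf]
2. Porter goes back to the loading dock with the wolf.  [the loading dock: the cabbage, the duck, the goose, the lamb, the wolf | the warehouse floor: the pigeon]
3. Porter goes to the warehouse floor with the lamb and the wolf.  [the loading dock: the cabbage, the duck, the goose | the warehouse floor: the lamb, the pigeon, the wolf]
4. Porter goes back to the loading dock with the pigeon.  [the loading dock: the cabbage, the duck, the goose, the pigeon | the warehouse floor: the lamb, the wolf]
5. Porter goes to the warehouse floor with the cabbage and the pigeon.  [the loading dock: the duck, the goose | the warehouse floor: the cabbage, the lamb, the pigeon, the wolf]
6. Porter goes back to the loading dock with the pigeon.  [the loading dock: the duck, the goose, the pigeon | the warehouse floor: the cabbage, the lamb, the wolf]
7. Porter goes to the warehouse floor with the duck and the goose.  [the loading dock: the pigeon | the warehouse floor: the cabbage, the duck, the goose, the lamb, the wolf]
8. Porter goes back to the loading dock with the wolf.  [the loading dock: the pigeon, the wolf | the warehouse floor: the cabbage, the duck, the goose, the lamb]
9. Porter goes to the warehouse floor with the pigeon and the wolf.  [the loading dock: — | the warehouse floor: the cabbage, the duck, the goose, the lamb, the pigeon, the wolf]

9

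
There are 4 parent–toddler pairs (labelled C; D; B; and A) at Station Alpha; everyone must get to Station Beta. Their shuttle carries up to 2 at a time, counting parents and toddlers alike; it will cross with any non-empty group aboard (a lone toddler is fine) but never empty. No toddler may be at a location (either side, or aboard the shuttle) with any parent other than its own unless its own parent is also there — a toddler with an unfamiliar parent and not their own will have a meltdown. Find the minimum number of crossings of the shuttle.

Following every safe sequence of crossings from the start, the most of the 8 that can be at Station Beta as the shuttle arrives there on crossings 1, 3, 5 is 2, 3, 4 respectively; the best ever achieved is 4 of 8.
From crossing 7 on, no configuration arises that was not already reachable earlier: only 44 distinct safe configurations (who is on which side, and where the shuttle is) can ever be reached, none of them has everyone across, and every continuation just revisits them. So no valid plan exists.

impossible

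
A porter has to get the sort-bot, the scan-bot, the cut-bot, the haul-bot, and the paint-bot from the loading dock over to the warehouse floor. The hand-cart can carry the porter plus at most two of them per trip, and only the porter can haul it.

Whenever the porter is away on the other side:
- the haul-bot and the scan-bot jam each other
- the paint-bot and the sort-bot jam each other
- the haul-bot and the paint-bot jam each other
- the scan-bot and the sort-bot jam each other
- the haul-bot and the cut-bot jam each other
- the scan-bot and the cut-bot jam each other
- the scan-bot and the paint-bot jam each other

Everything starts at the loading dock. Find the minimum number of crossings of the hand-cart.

impossible

Whatever the first load, the items left behind include a forbidden pair without the porter. No opening move is safe, so no plan exists.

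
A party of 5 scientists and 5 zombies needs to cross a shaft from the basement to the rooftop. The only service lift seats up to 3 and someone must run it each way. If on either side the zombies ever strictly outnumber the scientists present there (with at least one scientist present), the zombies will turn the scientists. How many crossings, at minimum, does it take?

11

Counting alone: each trip to the rooftop takes at most 3 across and each return brings at least 1 back, so after t trips out (and t−1 returns) at most 3t − (t−1) of the 10 are across; that first reaches 10 at t = 5, so at least 9 crossings are needed.
The safety rule pushes this higher. Following every safe sequence of crossings, the most of the 10 that can be at the rooftop as the service lift arrives there on crossing 9 is 9 — never all 10.
So no plan with fewer than 11 crossings exists, and this one achieves 11:
1. 2 zombies → the rooftop.  (the basement: 5S 3Z; the rooftop: 0S 2Z)
2. 1 zombie ← the basement.  (the basement: 5S 4Z; the rooftop: 0S 1Z)
3. 3 zombies → the rooftop.  (the basement: 5S 1Z; the rooftop: 0S 4Z)
4. 1 zombie ← the basement.  (the basement: 5S 2Z; the rooftop: 0S 3Z)
5. 3 scientists → the rooftop.  (the basement: 2S 2Z; the rooftop: 3S 3Z)
6. 1 scientist and 1 zombie ← the basement.  (the basement: 3S 3Z; the rooftop: 2S 2Z)
7. 3 scientists → the rooftop.  (the basement: 0S 3Z; the rooftop: 5S 2Z)
8. 1 zombie ← the basement.  (the basement: 0S 4Z; the rooftop: 5S 1Z)
9. 2 zombies → the rooftop.  (the basement: 0S 2Z; the rooftop: 5S 3Z)
10. 1 zombie ← the basement.  (the basement: 0S 3Z; the rooftop: 5S 2Z)
11. 3 zombies → the rooftop.  (the basement: 0S 0Z; the rooftop: 5S 5Z)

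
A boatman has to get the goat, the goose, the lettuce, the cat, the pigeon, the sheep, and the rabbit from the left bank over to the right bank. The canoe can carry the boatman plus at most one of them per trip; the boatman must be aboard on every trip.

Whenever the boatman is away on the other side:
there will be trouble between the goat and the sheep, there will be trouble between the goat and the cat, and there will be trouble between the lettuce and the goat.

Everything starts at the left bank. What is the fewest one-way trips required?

impossible

Following every safe sequence of crossings from the start, the most of the 7 that can be at the right bank as the canoe arrives there on crossings 1, 3, 5, 7, 9 is 1, 2, 3, 4, 5 respectively; the best ever achieved is 5 of 7.
From crossing 11 on, no configuration arises that was not already reachable earlier: only 72 distinct safe configurations (who is on which side, and where the canoe is) can ever be reached, none of them has everyone across, and every continuation just revisits them. So no valid plan exists.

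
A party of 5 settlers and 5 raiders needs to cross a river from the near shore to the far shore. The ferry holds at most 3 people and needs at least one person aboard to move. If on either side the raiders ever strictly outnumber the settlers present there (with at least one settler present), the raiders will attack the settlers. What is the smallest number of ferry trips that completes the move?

Counting alone: each trip to the far shore takes at most 3 across and each return brings at least 1 back, so after t trips out (and t−1 returns) at most 3t − (t−1) of the 10 are across; that first reaches 10 at t = 5, so at least 9 crossings are needed.
The safety rule pushes this higher. Following every safe sequence of crossings, the most of the 10 that can be at the far shore as the ferry arrives there on crossing 9 is 9 — never all 10.
So no plan with fewer than 11 crossings exists, and this one achieves 11:
1. 2 raiders → the far shore.  (the near shore: 5S 3R; the far shore: 0S 2R)
2. 1 raider ← the near shore.  (the near shore: 5S 4R; the far shore: 0S 1R)
3. 3 raiders → the far shore.  (the near shore: 5S 1R; the far shore: 0S 4R)
4. 1 raider ← the near shore.  (the near shore: 5S 2R; the far shore: 0S 3R)
5. 3 settlers → the far shore.  (the near shore: 2S 2R; the far shore: 3S 3R)
6. 1 settler and 1 raider ← the near shore.  (the near shore: 3S 3R; the far shore: 2S 2R)
7. 3 settlers → the far shore.  (the near shore: 0S 3R; the far shore: 5S 2R)
8. 1 raider ← the near shore.  (the near shore: 0S 4R; the far shore: 5S 1R)
9. 2 raiders → the far shore.  (the near shore: 0S 2R; the far shore: 5S 3R)
10. 1 raider ← the near shore.  (the near shore: 0S 3R; the far shore: 5S 2R)
11. 3 raiders → the far shore.  (the near shore: 0S 0R; the far shore: 5S 5R)

11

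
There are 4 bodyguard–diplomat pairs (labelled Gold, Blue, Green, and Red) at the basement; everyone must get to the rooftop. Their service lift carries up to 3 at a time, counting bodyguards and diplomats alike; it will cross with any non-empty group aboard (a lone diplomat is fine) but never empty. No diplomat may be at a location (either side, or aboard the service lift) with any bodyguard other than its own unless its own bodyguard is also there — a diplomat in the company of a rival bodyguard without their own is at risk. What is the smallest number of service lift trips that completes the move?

9

Counting alone: each trip to the rooftop takes at most 3 across and each return brings at least 1 back, so after t trips out (and t−1 returns) at most 3t − (t−1) of the 8 are across; that first reaches 8 at t = 4, so at least 7 crossings are needed.
The safety rule pushes this higher. Following every safe sequence of crossings, the most of the 8 that can be at the rooftop as the service lift arrives there on crossing 7 is 7 — never all 8.
So no plan with fewer than 9 crossings exists, and this one achieves 9:
1. bodyguard Gold and diplomat Gold cross → the rooftop.
2. bodyguard Gold crosses ← the basement.
3. bodyguard Blue, bodyguard Gold, and diplomat Blue cross → the rooftop.
4. bodyguard Gold and diplomat Gold cross ← the basement.
5. bodyguard Gold, bodyguard Green, and bodyguard Red cross → the rooftop.
6. diplomat Blue crosses ← the basement.
7. diplomat Blue and diplomat Gold cross → the rooftop.
8. diplomat Gold crosses ← the basement.
9. diplomat Gold, diplomat Green, and diplomat Red cross → the rooftop.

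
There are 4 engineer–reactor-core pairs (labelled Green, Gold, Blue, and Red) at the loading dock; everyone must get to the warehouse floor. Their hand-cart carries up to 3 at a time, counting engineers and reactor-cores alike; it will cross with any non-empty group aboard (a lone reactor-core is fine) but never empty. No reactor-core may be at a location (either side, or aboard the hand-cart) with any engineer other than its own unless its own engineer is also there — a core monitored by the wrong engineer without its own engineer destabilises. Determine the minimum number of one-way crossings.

Counting alone: each trip to the warehouse floor takes at most 3 across and each return brings at least 1 back, so after t trips out (and t−1 returns) at most 3t − (t−1) of the 8 are across; that first reaches 8 at t = 4, so at least 7 crossings are needed.
The safety rule pushes this higher. Following every safe sequence of crossings, the most of the 8 that can be at the warehouse floor as the hand-cart arrives there on crossing 7 is 7 — never all 8.
So no plan with fewer than 9 crossings exists, and this one achieves 9:
1. engineer Green and reactor-core Green cross → the warehouse floor.
2. engineer Green crosses ← the loading dock.
3. engineer Gold, engineer Green, and reactor-core Gold cross → the warehouse floor.
4. engineer Green and reactor-core Green cross ← the loading dock.
5. engineer Blue, engineer Green, and engineer Red cross → the warehouse floor.
6. reactor-core Gold crosses ← the loading dock.
7. reactor-core Gold and reactor-core Green cross → the warehouse floor.
8. reactor-core Green crosses ← the loading dock.
9. reactor-core Blue, reactor-core Green, and reactor-core Red cross → the warehouse floor.

9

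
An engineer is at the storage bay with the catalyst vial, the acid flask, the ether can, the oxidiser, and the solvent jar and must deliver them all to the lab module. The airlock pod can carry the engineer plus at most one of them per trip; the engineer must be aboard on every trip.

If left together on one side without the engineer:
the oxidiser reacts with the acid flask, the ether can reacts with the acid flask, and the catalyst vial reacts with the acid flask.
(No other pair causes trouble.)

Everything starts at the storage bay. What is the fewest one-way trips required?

Following every safe sequence of crossings from the start, the most of the 5 that can be at the lab module as the airlock pod arrives there on crossings 1, 3, 5 is 1, 2, 3 respectively; the best ever achieved is 3 of 5.
From crossing 7 on, no configuration arises that was not already reachable earlier: only 18 distinct safe configurations (who is on which side, and where the airlock pod is) can ever be reached, none of them has everyone across, and every continuation just revisits them. So no valid plan exists.

impossible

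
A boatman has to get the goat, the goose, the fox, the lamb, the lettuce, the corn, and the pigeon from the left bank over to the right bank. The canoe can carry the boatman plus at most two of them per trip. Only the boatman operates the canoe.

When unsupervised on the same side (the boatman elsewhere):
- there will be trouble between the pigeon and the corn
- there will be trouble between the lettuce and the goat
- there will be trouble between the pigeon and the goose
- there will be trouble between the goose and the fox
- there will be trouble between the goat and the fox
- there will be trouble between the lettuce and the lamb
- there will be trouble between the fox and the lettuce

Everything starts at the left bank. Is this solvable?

No

Whatever the first load, the items left behind include a forbidden pair without the boatman. No opening move is safe, so no plan exists.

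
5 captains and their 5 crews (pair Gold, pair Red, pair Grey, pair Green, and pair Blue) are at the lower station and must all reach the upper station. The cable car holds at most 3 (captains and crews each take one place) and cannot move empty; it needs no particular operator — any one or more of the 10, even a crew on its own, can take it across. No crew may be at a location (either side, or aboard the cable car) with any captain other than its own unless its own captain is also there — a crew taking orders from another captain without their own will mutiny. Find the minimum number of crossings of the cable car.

Counting alone: each trip to the upper station takes at most 3 across and each return brings at least 1 back, so after t trips out (and t−1 returns) at most 3t − (t−1) of the 10 are across; that first reaches 10 at t = 5, so at least 9 crossings are needed.
The safety rule pushes this higher. Following every safe sequence of crossings, the most of the 10 that can be at the upper station as the cable car arrives there on crossing 9 is 9 — never all 10.
So no plan with fewer than 11 crossings exists, and this one achieves 11:
1. captain Gold and crew Gold cross → the upper station.
2. captain Gold crosses ← the lower station.
3. crew Green, crew Grey, and crew Red cross → the upper station.
4. crew Gold crosses ← the lower station.
5. captain Green, captain Grey, and captain Red cross → the upper station.
6. captain Red and crew Red cross ← the lower station.
7. captain Blue, captain Gold, and captain Red cross → the upper station.
8. crew Grey crosses ← the lower station.
9. crew Gold and crew Red cross → the upper station.
10. crew Gold crosses ← the lower station.
11. crew Blue, crew Gold, and crew Grey cross → the upper station.

11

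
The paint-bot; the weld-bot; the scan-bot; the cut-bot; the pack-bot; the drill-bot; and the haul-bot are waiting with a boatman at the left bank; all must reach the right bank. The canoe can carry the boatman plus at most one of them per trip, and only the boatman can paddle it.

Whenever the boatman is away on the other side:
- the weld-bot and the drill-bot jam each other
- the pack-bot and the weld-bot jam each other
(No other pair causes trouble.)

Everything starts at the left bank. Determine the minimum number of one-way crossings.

15

Counting alone: the boatman can take at most 1 across per trip to the right bank, so moving all 7 needs at least 7 loaded trips out, with a return between consecutive ones — at least 13 crossings.
The safety rule pushes this higher. Following every safe sequence of crossings, the most of the 7 that can be at the right bank as the canoe arrives there on crossing 13 is 6 — never all 7.
So no plan with fewer than 15 crossings exists, and this one achieves 15:
1. Boatman goes to the right bank with the weld-bot.
2. Boatman goes back to the left bank alone.
3. Boatman goes to the right bank with the paint-bot.
4. Boatman goes back to the left bank alone.
5. Boatman goes to the right bank with the scan-bot.
6. Boatman goes back to the left bank alone.
7. Boatman goes to the right bank with the cut-bot.
8. Boatman goes back to the left bank alone.
9. Boatman goes to the right bank with the pack-bot.
10. Boatman goes back to the left bank with the weld-bot.
11. Boatman goes to the right bank with the drill-bot.
12. Boatman goes back to the left bank alone.
13. Boatman goes to the right bank with the haul-bot.
14. Boatman goes back to the left bank alone.
15. Boatman goes to the right bank with the weld-bot.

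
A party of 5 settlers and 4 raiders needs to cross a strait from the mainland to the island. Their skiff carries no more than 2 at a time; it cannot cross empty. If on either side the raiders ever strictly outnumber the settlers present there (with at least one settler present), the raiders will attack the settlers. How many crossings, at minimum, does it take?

Counting alone: each trip to the island takes at most 2 across and each return brings at least 1 back, so after t trips out (and t−1 returns) at most 2t − (t−1) of the 9 are across; that first reaches 9 at t = 8, so at least 15 crossings are needed.
The plan below uses exactly 15 crossings, so it is optimal:
1. 2 raiders → the island.  (the mainland: 5S 2R; the island: 0S 2R)
2. 1 raider ← the mainland.  (the mainland: 5S 3R; the island: 0S 1R)
3. 2 raiders → the island.  (the mainland: 5S 1R; the island: 0S 3R)
4. 1 raider ← the mainland.  (the mainland: 5S 2R; the island: 0S 2R)
5. 2 settlers → the island.  (the mainland: 3S 2R; the island: 2S 2R)
6. 1 raider ← the mainland.  (the mainland: 3S 3R; the island: 2S 1R)
7. 1 settler and 1 raider → the island.  (the mainland: 2S 2R; the island: 3S 2R)
8. 1 settler ← the mainland.  (the mainland: 3S 2R; the island: 2S 2R)
9. 1 settler and 1 raider → the island.  (the mainland: 2S 1R; the island: 3S 3R)
10. 1 raider ← the mainland.  (the mainland: 2S 2R; the island: 3S 2R)
11. 1 settler and 1 raider → the island.  (the mainland: 1S 1R; the island: 4S 3R)
12. 1 settler ← the mainland.  (the mainland: 2S 1R; the island: 3S 3R)
13. 1 settler and 1 raider → the island.  (the mainland: 1S 0R; the island: 4S 4R)
14. 1 raider ← the mainland.  (the mainland: 1S 1R; the island: 4S 3R)
15. 1 settler and 1 raider → the island.  (the mainland: 0S 0R; the island: 5S 4R)

15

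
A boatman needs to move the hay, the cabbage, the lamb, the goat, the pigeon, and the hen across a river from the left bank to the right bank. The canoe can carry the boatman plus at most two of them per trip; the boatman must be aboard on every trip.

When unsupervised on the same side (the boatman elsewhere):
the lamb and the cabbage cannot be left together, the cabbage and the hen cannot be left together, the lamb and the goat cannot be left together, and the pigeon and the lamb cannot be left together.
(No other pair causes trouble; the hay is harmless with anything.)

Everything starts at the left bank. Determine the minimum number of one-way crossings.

7

Counting alone: the boatman can take at most 2 across per trip to the right bank, so moving all 6 needs at least 3 loaded trips out, with a return between consecutive ones — at least 5 crossings.
The safety rule pushes this higher. Following every safe sequence of crossings, the most of the 6 that can be at the right bank as the canoe arrives there on crossing 5 is 5 — never all 6.
So no plan with fewer than 7 crossings exists, and this one achieves 7:
1. Boatman goes to the right bank with the cabbage and the lamb.
2. Boatman goes back to the left bank with the cabbage.
3. Boatman goes to the right bank with the cabbage and the hay.
4. Boatman goes back to the left bank with the lamb.
5. Boatman goes to the right bank with the goat and the pigeon.
6. Boatman goes back to the left bank alone.
7. Boatman goes to the right bank with the hen and the lamb.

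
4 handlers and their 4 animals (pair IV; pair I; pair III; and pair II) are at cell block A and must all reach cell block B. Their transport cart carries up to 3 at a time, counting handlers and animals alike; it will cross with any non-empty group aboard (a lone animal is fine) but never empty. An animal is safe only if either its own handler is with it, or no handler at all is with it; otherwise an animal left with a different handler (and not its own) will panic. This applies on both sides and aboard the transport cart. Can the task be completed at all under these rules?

1. animal IV and handler IV cross → cell block B.
2. handler IV crosses ← cell block A.
3. animal I, handler I, and handler IV cross → cell block B.
4. animal IV and handler IV cross ← cell block A.
5. handler II, handler III, and handler IV cross → cell block B.
6. animal I crosses ← cell block A.
7. animal I and animal IV cross → cell block B.
8. animal IV crosses ← cell block A.
9. animal II, animal III, and animal IV cross → cell block B.

Yes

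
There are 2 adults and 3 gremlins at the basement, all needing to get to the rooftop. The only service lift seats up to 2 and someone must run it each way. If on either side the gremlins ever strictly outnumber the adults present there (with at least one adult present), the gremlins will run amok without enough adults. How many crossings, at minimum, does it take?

impossible

The gremlins already outnumber the adults at the basement before anyone moves, so the starting position itself is disallowed.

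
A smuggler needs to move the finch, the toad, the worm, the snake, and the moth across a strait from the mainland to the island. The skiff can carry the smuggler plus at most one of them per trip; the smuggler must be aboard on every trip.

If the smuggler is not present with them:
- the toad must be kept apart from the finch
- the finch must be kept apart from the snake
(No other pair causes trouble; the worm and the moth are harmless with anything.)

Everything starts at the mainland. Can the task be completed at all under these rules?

1. Smuggler goes to the island with the finch.
2. Smuggler goes back to the mainland alone.
3. Smuggler goes to the island with the toad.
4. Smuggler goes back to the mainland with the finch.
5. Smuggler goes to the island with the snake.
6. Smuggler goes back to the mainland alone.
7. Smuggler goes to the island with the worm.
8. Smuggler goes back to the mainland alone.
9. Smuggler goes to the island with the moth.
10. Smuggler goes back to the mainland alone.
11. Smuggler goes to the island with the finch.

Yes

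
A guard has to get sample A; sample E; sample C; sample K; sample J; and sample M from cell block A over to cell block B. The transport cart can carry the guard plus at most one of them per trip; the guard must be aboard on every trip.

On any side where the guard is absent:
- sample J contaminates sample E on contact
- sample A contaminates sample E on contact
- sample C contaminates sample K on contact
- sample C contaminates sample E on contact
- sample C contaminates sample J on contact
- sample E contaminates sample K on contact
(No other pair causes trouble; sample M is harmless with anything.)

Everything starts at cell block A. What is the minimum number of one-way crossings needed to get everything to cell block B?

impossible

Whatever the first load, the items left behind include a forbidden pair without the guard. No opening move is safe, so no plan exists.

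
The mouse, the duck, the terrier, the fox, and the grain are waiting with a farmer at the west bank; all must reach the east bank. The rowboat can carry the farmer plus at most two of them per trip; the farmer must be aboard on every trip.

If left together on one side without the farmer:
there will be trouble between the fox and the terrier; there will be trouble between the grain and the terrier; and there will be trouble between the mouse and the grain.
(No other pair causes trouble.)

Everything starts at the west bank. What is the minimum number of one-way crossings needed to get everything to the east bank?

5

Counting alone: the farmer can take at most 2 across per trip to the east bank, so moving all 5 needs at least 3 loaded trips out, with a return between consecutive ones — at least 5 crossings.
The plan below uses exactly 5 crossings, so it is optimal:
1. Farmer goes to the east bank with the mouse and the terrier.  [the west bank: the duck, the fox, the grain | the east bank: the mouse, the terrier]
2. Farmer goes back to the west bank alone.  [the west bank: the duck, the fox, the grain | the east bank: the mouse, the terrier]
3. Farmer goes to the east bank with the duck.  [the west bank: the fox, the grain | the east bank: the duck, the mouse, the terrier]
4. Farmer goes back to the west bank alone.  [the west bank: the fox, the grain | the east bank: the duck, the mouse, the terrier]
5. Farmer goes to the east bank with the fox and the grain.  [the west bank: — | the east bank: the duck, the fox, the grain, the mouse, the terrier]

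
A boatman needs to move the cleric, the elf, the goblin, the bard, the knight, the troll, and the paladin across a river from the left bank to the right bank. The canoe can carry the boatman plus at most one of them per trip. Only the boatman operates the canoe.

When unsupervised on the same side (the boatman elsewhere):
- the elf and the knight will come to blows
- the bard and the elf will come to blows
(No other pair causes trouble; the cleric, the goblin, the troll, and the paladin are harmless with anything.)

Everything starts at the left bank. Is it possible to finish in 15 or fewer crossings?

Yes

Yes — this plan uses 15 crossings (≤ 15):
1. Boatman goes to the right bank with the elf.
2. Boatman goes back to the left bank alone.
3. Boatman goes to the right bank with the cleric.
4. Boatman goes back to the left bank alone.
5. Boatman goes to the right bank with the goblin.
6. Boatman goes back to the left bank alone.
7. Boatman goes to the right bank with the bard.
8. Boatman goes back to the left bank with the elf.
9. Boatman goes to the right bank with the knight.
10. Boatman goes back to the left bank alone.
11. Boatman goes to the right bank with the troll.
12. Boatman goes back to the left bank alone.
13. Boatman goes to the right bank with the paladin.
14. Boatman goes back to the left bank alone.
15. Boatman goes to the right bank with the elf.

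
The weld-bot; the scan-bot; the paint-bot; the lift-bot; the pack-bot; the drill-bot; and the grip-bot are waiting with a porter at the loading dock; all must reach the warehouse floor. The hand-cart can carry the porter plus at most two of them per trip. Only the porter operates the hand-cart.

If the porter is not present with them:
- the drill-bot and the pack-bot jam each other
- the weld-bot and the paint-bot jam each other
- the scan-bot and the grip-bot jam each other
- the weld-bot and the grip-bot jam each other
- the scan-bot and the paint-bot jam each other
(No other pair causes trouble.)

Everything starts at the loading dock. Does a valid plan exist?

Whatever the first load, the items left behind include a forbidden pair without the porter. No opening move is safe, so no plan exists.

No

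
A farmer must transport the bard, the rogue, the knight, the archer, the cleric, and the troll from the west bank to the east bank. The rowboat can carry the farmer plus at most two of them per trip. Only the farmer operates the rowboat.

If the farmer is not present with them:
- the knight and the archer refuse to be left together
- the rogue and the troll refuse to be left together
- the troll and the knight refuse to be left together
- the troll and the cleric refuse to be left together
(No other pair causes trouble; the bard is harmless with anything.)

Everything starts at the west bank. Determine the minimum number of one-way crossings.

7

Counting alone: the farmer can take at most 2 across per trip to the east bank, so moving all 6 needs at least 3 loaded trips out, with a return between consecutive ones — at least 5 crossings.
The safety rule pushes this higher. Following every safe sequence of crossings, the most of the 6 that can be at the east bank as the rowboat arrives there on crossing 5 is 5 — never all 6.
So no plan with fewer than 7 crossings exists, and this one achieves 7:
1. Farmer goes to the east bank with the knight and the troll.  [the west bank: the archer, the bard, the cleric, the rogue | the east bank: the knight, the troll]
2. Farmer goes back to the west bank with the knight.  [the west bank: the archer, the bard, the cleric, the knight, the rogue | the east bank: the troll]
3. Farmer goes to the east bank with the bard and the knight.  [the west bank: the archer, the cleric, the rogue | the east bank: the bard, the knight, the troll]
4. Farmer goes back to the west bank with the troll.  [the west bank: the archer, the cleric, the rogue, the troll | the east bank: the bard, the knight]
5. Farmer goes to the east bank with the cleric and the rogue.  [the west bank: the archer, the troll | the east bank: the bard, the cleric, the knight, the rogue]
6. Farmer goes back to the west bank alone.  [the west bank: the archer, the troll | the east bank: the bard, the cleric, the knight, the rogue]
7. Farmer goes to the east bank with the archer and the troll.  [the west bank: — | the east bank: the archer, the bard, the cleric, the knight, the rogue, the troll]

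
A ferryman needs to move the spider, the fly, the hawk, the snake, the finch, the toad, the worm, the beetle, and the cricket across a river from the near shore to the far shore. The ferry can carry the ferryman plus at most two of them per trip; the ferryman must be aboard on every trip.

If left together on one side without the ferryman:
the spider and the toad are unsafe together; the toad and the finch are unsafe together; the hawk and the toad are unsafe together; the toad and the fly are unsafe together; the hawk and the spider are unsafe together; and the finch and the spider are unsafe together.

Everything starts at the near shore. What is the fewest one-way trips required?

15

Counting alone: the ferryman can take at most 2 across per trip to the far shore, so moving all 9 needs at least 5 loaded trips out, with a return between consecutive ones — at least 9 crossings.
The safety rule pushes this higher. Following every safe sequence of crossings, the most of the 9 that can be at the far shore as the ferry arrives there on crossings 9, 11, 13 is 6, 7, 8 respectively — never all 9.
So no plan with fewer than 15 crossings exists, and this one achieves 15:
1. Ferryman goes to the far shore with the spider and the toad.
2. Ferryman goes back to the near shore with the spider.
3. Ferryman goes to the far shore with the fly and the spider.
4. Ferryman goes back to the near shore with the toad.
5. Ferryman goes to the far shore with the finch and the hawk.
6. Ferryman goes back to the near shore with the spider.
7. Ferryman goes to the far shore with the snake and the spider.
8. Ferryman goes back to the near shore with the spider.
9. Ferryman goes to the far shore with the spider and the worm.
10. Ferryman goes back to the near shore with the spider.
11. Ferryman goes to the far shore with the beetle and the spider.
12. Ferryman goes back to the near shore with the spider.
13. Ferryman goes to the far shore with the cricket and the spider.
14. Ferryman goes back to the near shore with the spider.
15. Ferryman goes to the far shore with the spider and the toad.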